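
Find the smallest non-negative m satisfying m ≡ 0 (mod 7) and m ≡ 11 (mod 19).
M = 7 × 19 = 133. M₁ = 19, y₁ ≡ 3 (mod 7). M₂ = 7, y₂ ≡ 11 (mod 19). m = 0×19×3 + 11×7×11 ≡ 49 (mod 133)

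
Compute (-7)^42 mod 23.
Using Fermat: (-7)^{22} ≡ 1 (mod 23). 42 ≡ 20 (mod 22). So (-7)^{42} ≡ (-7)^{20} ≡ 8 (mod 23)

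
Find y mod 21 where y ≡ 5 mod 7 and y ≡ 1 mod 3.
M = 7 × 3 = 21. M₁ = 3, y₁ ≡ 5 mod 7. M₂ = 7, y₂ ≡ 1 mod 3. y = 5×3×5 + 1×7×1 ≡ 19 mod 21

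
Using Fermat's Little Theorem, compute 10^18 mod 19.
By Fermat's Little Theorem, 10^{18} ≡ 1 (mod 19) since 19 is prime and gcd(10, 19) = 1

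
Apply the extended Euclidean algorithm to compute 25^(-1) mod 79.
Extended GCD: 25(19) + 79(-6) = 1. So 25^(-1) ≡ 19 mod 79. Verify: 25 × 19 = 475 ≡ 1 mod 79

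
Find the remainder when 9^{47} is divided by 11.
By Fermat: 9^{10} ≡ 1 mod 11. 47 = 4×10 + 7. So 9^{47} ≡ 9^{7} ≡ 4 mod 11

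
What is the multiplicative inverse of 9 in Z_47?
Since 47 is prime, by Fermat 9^(-1) ≡ 9^{45} ≡ 21 (mod 47). Verify: 9 × 21 = 189 ≡ 1 (mod 47)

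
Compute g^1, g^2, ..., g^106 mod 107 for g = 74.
74^1, 74^2, ..., 74^{106} mod 107: [74, 19, 15, 40, 71, 11, 65, 102, 58, 12, 32, 14, 73, 52, 103, 25, 31, 47, 54, 37, 63, 61, 20, 89, 59, 86, 51, 29, 6, 16, 7, 90, 26, 105, 66, 69, 77, 27, 72, 85, 84, 10, 98, 83, 43, 79, 68, 3, 8, 57, 45, 13, 106, 33, 88, 92, 67, 36, 96, 42, 5, 49, 95, 75, 93, 34, 55, 4, 82, 76, 60, 53, 70, 44, 46, 87, 18, 48, 21, 56, 78, 101, 91, 100, 17, 81, 2, 41, 38, 30, 80, 35, 22, 23, 97, 9, 24, 64, 28, 39, 104, 99, 50, 62, 94, 1]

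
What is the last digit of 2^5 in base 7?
By repeated squaring mod 7: 2^{1}≡2, 2^{2}≡4, 2^{4}≡2. Then 2^{5} = 2^{4+1} ≡ 2 × 2 ≡ 4 mod 7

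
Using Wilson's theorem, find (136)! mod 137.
By Wilson's theorem, (136)! ≡ -1 ≡ 136 mod 137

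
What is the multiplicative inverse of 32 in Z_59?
Since 59 is prime, by Fermat 32^(-1) ≡ 32^{57} ≡ 24 mod 59. Verify: 32 × 24 = 768 ≡ 1 mod 59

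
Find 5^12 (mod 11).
Using Fermat: 5^{10} ≡ 1 (mod 11). 12 ≡ 2 (mod 10). So 5^{12} ≡ 5^{2} ≡ 3 (mod 11)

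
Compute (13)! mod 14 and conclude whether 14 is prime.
(13)! mod 14 = 0. Since 0 ≢ -1 (mod 14), 14 is not prime.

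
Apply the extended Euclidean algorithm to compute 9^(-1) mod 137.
Extended GCD: 9(61) + 137(-4) = 1. So 9^(-1) ≡ 61 mod 137. Verify: 9 × 61 = 549 ≡ 1 mod 137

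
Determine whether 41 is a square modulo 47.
By Euler's criterion: 41^{23} ≡ 46 (mod 47). Since this equals -1 (≡ 46), 41 is not a QR.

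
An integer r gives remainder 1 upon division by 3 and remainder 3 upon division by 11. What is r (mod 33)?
M = 3 × 11 = 33. M₁ = 11, y₁ ≡ 2 (mod 3). M₂ = 3, y₂ ≡ 4 (mod 11). r = 1×11×2 + 3×3×4 ≡ 25 (mod 33)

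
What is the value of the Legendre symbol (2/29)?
(2/29) = 2^{14} mod 29 = -1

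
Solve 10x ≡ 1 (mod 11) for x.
Since 11 is prime, by Fermat 10^(-1) ≡ 10^{9} ≡ 10 (mod 11). Verify: 10 × 10 = 100 ≡ 1 (mod 11)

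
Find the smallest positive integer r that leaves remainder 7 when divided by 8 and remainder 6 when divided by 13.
M = 8 × 13 = 104. M₁ = 13, y₁ ≡ 5 (mod 8). M₂ = 8, y₂ ≡ 5 (mod 13). r = 7×13×5 + 6×8×5 ≡ 71 (mod 104)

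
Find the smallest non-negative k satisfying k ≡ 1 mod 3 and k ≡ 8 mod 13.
M = 3 × 13 = 39. M₁ = 13, y₁ ≡ 1 mod 3. M₂ = 3, y₂ ≡ 9 mod 13. k = 1×13×1 + 8×3×9 ≡ 34 mod 39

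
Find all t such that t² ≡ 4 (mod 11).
The square roots of 4 mod 11 are 9 and 2. Verify: 9² = 81 ≡ 4 (mod 11)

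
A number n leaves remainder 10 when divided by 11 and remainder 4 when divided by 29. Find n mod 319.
M = 11 × 29 = 319. M₁ = 29, y₁ ≡ 8 mod 11. M₂ = 11, y₂ ≡ 8 mod 29. n = 10×29×8 + 4×11×8 ≡ 120 mod 319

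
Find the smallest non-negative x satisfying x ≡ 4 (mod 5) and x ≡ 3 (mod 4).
M = 5 × 4 = 20. M₁ = 4, y₁ ≡ 4 (mod 5). M₂ = 5, y₂ ≡ 1 (mod 4). x = 4×4×4 + 3×5×1 ≡ 19 (mod 20)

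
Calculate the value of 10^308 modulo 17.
Using Fermat: 10^{16} ≡ 1 mod 17. 308 ≡ 4 mod 16. So 10^{308} ≡ 10^{4} ≡ 4 mod 17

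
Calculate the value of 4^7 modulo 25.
By repeated squaring mod 25: 4^{1}≡4, 4^{2}≡16, 4^{4}≡6. Then 4^{7} = 4^{4+2+1} ≡ 6 × 16 × 4 ≡ 9 mod 25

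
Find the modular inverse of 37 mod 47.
Since 47 is prime, by Fermat 37^(-1) ≡ 37^{45} ≡ 14 (mod 47). Verify: 37 × 14 = 518 ≡ 1 (mod 47)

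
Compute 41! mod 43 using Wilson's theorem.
(42)! = (41)! × (42) ≡ -1 mod 43. So (41)! ≡ -1 × (42)^(-1) ≡ (-1)×(-1) = 1 mod 43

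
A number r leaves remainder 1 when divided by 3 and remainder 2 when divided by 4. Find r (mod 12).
M = 3 × 4 = 12. M₁ = 4, y₁ ≡ 1 (mod 3). M₂ = 3, y₂ ≡ 3 (mod 4). r = 1×4×1 + 2×3×3 ≡ 10 (mod 12)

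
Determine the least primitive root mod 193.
g = 5. For each prime q|192: 5^{96}≡192, 5^{64}≡84, none ≡ 1, so ord_193(5) = 192 and 5 is a primitive root.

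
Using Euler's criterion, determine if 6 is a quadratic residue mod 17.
By Euler's criterion: 6^{8} ≡ 16 mod 17. Since this equals -1 (≡ 16), 6 is not a QR.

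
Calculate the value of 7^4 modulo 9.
7^{4} = 2401 ≡ 7 mod 9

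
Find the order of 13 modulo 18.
Powers of 13 mod 18: 13^1≡13, 13^2≡7, 13^3≡1. So the order of 13 is 3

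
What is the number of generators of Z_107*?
There are φ(107-1) = φ(106) = 52 primitive roots modulo 107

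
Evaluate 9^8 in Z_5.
Using Fermat: 9^{4} ≡ 1 mod 5. 8 ≡ 0 mod 4. So 9^{8} ≡ 9^{0} ≡ 1 mod 5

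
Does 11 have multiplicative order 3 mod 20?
Powers of 11 mod 20: 11^1≡11, 11^2≡1. Already 11^2≡1, so the order is 2 < 3. No, the actual order is 2.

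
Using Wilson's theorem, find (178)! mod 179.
By Wilson's theorem, (178)! ≡ -1 ≡ 178 mod 179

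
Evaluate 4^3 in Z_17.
4^{3} = 64 ≡ 13 mod 17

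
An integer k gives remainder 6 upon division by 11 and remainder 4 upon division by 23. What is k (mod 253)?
M = 11 × 23 = 253. M₁ = 23, y₁ ≡ 1 (mod 11). M₂ = 11, y₂ ≡ 21 (mod 23). k = 6×23×1 + 4×11×21 ≡ 50 (mod 253)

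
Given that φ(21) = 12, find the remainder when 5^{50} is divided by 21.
By Euler: 5^{12} ≡ 1 mod 21 since gcd(5, 21) = 1. 50 = 4×12 + 2. So 5^{50} ≡ 5^{2} ≡ 4 mod 21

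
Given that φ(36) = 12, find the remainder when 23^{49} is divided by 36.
By Euler: 23^{12} ≡ 1 (mod 36) since gcd(23, 36) = 1. 49 = 4×12 + 1. So 23^{49} ≡ 23^{1} ≡ 23 (mod 36)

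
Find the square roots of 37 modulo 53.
The square roots of 37 mod 53 are 14 and 39. Verify: 14² = 196 ≡ 37 (mod 53)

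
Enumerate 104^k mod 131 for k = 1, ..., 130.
104^1, 104^2, ..., 104^{130} mod 131: [104, 74, 98, 105, 47, 41, 72, 21, 88, 113, 93, 109, 70, 75, 71, 48, 14, 15, 119, 62, 29, 3, 50, 91, 32, 53, 10, 123, 85, 63, 2, 77, 17, 65, 79, 94, 82, 13, 42, 45, 95, 55, 87, 9, 19, 11, 96, 28, 30, 107, 124, 58, 6, 100, 51, 64, 106, 20, 115, 39, 126, 4, 23, 34, 130, 27, 57, 33, 26, 84, 90, 59, 110, 43, 18, 38, 22, 61, 56, 60, 83, 117, 116, 12, 69, 102, 128, 81, 40, 99, 78, 121, 8, 46, 68, 129, 54, 114, 66, 52, 37, 49, 118, 89, 86, 36, 76, 44, 122, 112, 120, 35, 103, 101, 24, 7, 73, 125, 31, 80, 67, 25, 111, 16, 92, 5, 127, 108, 97, 1]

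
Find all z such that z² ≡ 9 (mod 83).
The square roots of 9 mod 83 are 3 and 80. Verify: 3² = 9 ≡ 9 (mod 83)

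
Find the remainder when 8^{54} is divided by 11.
By Fermat: 8^{10} ≡ 1 (mod 11). 54 = 5×10 + 4. So 8^{54} ≡ 8^{4} ≡ 4 (mod 11)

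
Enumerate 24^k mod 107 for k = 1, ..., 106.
24^1, 24^2, ..., 24^{106} mod 107: [24, 41, 21, 76, 5, 13, 98, 105, 59, 25, 65, 62, 97, 81, 18, 4, 96, 57, 84, 90, 20, 52, 71, 99, 22, 100, 46, 34, 67, 3, 72, 16, 63, 14, 15, 39, 80, 101, 70, 75, 88, 79, 77, 29, 54, 12, 74, 64, 38, 56, 60, 49, 106, 83, 66, 86, 31, 102, 94, 9, 2, 48, 82, 42, 45, 10, 26, 89, 103, 11, 50, 23, 17, 87, 55, 36, 8, 85, 7, 61, 73, 40, 104, 35, 91, 44, 93, 92, 68, 27, 6, 37, 32, 19, 28, 30, 78, 53, 95, 33, 43, 69, 51, 47, 58, 1]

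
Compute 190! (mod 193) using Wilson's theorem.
(192)! = (190)! × (191) × (192) ≡ -1 (mod 193). So (190)! ≡ -1 × [(192)(191)]^(-1) ≡ 96 (mod 193)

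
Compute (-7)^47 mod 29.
Using Fermat: (-7)^{28} ≡ 1 mod 29. 47 ≡ 19 mod 28. So (-7)^{47} ≡ (-7)^{19} ≡ 13 mod 29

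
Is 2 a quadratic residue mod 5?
By Euler's criterion: 2^{2} ≡ 4 (mod 5). Since this equals -1 (≡ 4), 2 is not a QR.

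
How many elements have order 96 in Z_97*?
Number of primitive roots mod 97 = φ(p-1) = φ(96) = 32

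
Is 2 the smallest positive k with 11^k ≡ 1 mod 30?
Powers of 11 mod 30: 11^1≡11, 11^2≡1. First k with 11^k≡1 is k=2. Yes, ord_30(11) = 2.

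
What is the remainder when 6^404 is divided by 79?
Using Fermat: 6^{78} ≡ 1 (mod 79). 404 ≡ 14 (mod 78). So 6^{404} ≡ 6^{14} ≡ 20 (mod 79)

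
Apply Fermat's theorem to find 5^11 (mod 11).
By Fermat: 5^{10} ≡ 1 (mod 11). So 5^{11} = 5^{10} · 5^{1} ≡ 5^{1} ≡ 5 (mod 11)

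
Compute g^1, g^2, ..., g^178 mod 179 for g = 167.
167^1, 167^2, ..., 167^{178} mod 179: [167, 144, 62, 151, 157, 85, 54, 68, 79, 126, 99, 65, 115, 52, 92, 149, 2, 155, 109, 124, 123, 135, 170, 108, 136, 158, 73, 19, 130, 51, 104, 5, 119, 4, 131, 39, 69, 67, 91, 161, 37, 93, 137, 146, 38, 81, 102, 29, 10, 59, 8, 83, 78, 138, 134, 3, 143, 74, 7, 95, 113, 76, 162, 25, 58, 20, 118, 16, 166, 156, 97, 89, 6, 107, 148, 14, 11, 47, 152, 145, 50, 116, 40, 57, 32, 153, 133, 15, 178, 12, 35, 117, 28, 22, 94, 125, 111, 100, 53, 80, 114, 64, 127, 87, 30, 177, 24, 70, 55, 56, 44, 9, 71, 43, 21, 106, 160, 49, 128, 75, 174, 60, 175, 48, 140, 110, 112, 88, 18, 142, 86, 42, 33, 141, 98, 77, 150, 169, 120, 171, 96, 101, 41, 45, 176, 36, 105, 172, 84, 66, 103, 17, 154, 121, 159, 61, 163, 13, 23, 82, 90, 173, 72, 31, 165, 168, 132, 27, 34, 129, 63, 139, 122, 147, 26, 46, 164, 1]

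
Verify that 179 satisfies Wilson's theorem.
(178)! mod 179 = 178. Since this equals -1 mod 179, Wilson confirms 179 is prime.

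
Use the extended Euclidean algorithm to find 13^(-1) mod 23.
Extended GCD: 13(-7) + 23(4) = 1. So 13^(-1) ≡ -7 ≡ 16 (mod 23). Verify: 13 × 16 = 208 ≡ 1 (mod 23)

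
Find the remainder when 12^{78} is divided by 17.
By Fermat: 12^{16} ≡ 1 mod 17. 78 = 4×16 + 14. So 12^{78} ≡ 12^{14} ≡ 15 mod 17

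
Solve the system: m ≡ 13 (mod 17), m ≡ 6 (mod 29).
M = 17 × 29 = 493. M₁ = 29, y₁ ≡ 10 (mod 17). M₂ = 17, y₂ ≡ 12 (mod 29). m = 13×29×10 + 6×17×12 ≡ 64 (mod 493)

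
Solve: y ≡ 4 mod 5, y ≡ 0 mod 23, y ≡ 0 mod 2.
M = 5 × 23 × 2 = 230. M₁ = 46, y₁ ≡ 1 mod 5. M₂ = 10, y₂ ≡ 7 mod 23. M₃ = 115, y₃ ≡ 1 mod 2. y = 4×46×1 + 0×10×7 + 0×115×1 ≡ 184 mod 230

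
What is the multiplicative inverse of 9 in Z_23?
Since 23 is prime, by Fermat 9^(-1) ≡ 9^{21} ≡ 18 (mod 23). Verify: 9 × 18 = 162 ≡ 1 (mod 23)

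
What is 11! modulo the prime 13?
(12)! = (11)! × (12) ≡ -1 mod 13. So (11)! ≡ -1 × (12)^(-1) ≡ (-1)×(-1) = 1 mod 13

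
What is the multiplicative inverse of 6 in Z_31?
Since 31 is prime, by Fermat 6^(-1) ≡ 6^{29} ≡ 26 mod 31. Verify: 6 × 26 = 156 ≡ 1 mod 31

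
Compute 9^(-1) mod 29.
Since 29 is prime, by Fermat 9^(-1) ≡ 9^{27} ≡ 13 mod 29. Verify: 9 × 13 = 117 ≡ 1 mod 29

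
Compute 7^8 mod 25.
By repeated squaring (mod 25): 7^{1}≡7, 7^{2}≡24, 7^{4}≡1, 7^{8}≡1. So 7^{8} ≡ 1 (mod 25)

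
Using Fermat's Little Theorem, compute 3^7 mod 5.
By Fermat: 3^{4} ≡ 1 mod 5. So 3^{7} = 3^{4} · 3^{3} ≡ 3^{3} ≡ 2 mod 5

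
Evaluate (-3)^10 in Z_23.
By repeated squaring (mod 23): (-3)^{1}≡20, (-3)^{2}≡9, (-3)^{4}≡12, (-3)^{8}≡6. Then (-3)^{10} = (-3)^{8+2} ≡ 6 × 9 ≡ 8 (mod 23)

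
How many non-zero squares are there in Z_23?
For prime 23, there are (p-1)/2 = (23-1)/2 = 11 quadratic residues (excluding 0).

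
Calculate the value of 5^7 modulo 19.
By repeated squaring mod 19: 5^{1}≡5, 5^{2}≡6, 5^{4}≡17. Then 5^{7} = 5^{4+2+1} ≡ 17 × 6 × 5 ≡ 16 mod 19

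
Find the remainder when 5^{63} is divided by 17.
By Fermat: 5^{16} ≡ 1 (mod 17). 63 = 3×16 + 15. So 5^{63} ≡ 5^{15} ≡ 7 (mod 17)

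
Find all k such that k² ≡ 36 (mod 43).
The square roots of 36 mod 43 are 6 and 37. Verify: 6² = 36 ≡ 36 (mod 43)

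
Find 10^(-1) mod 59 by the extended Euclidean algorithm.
Extended GCD: 10(6) + 59(-1) = 1. So 10^(-1) ≡ 6 mod 59. Verify: 10 × 6 = 60 ≡ 1 mod 59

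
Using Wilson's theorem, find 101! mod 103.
(102)! = (101)! × (102) ≡ -1 mod 103. So (101)! ≡ -1 × (102)^(-1) ≡ (-1)×(-1) = 1 mod 103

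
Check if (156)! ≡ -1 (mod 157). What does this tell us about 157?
(156)! mod 157 = 156. Since this equals -1 (mod 157), Wilson confirms 157 is prime.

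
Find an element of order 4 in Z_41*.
9 has order 4 mod 41 since 9^{4} ≡ 1 (mod 41) and no smaller power works.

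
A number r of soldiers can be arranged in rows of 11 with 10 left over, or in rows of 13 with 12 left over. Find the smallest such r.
M = 11 × 13 = 143. M₁ = 13, y₁ ≡ 6 mod 11. M₂ = 11, y₂ ≡ 6 mod 13. r = 10×13×6 + 12×11×6 ≡ 142 mod 143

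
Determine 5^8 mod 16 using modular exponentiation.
By repeated squaring mod 16: 5^{1}≡5, 5^{2}≡9, 5^{4}≡1, 5^{8}≡1. So 5^{8} ≡ 1 mod 16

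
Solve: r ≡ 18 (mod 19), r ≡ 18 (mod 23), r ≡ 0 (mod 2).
M = 19 × 23 × 2 = 874. M₁ = 46, y₁ ≡ 12 (mod 19). M₂ = 38, y₂ ≡ 20 (mod 23). M₃ = 437, y₃ ≡ 1 (mod 2). r = 18×46×12 + 18×38×20 + 0×437×1 ≡ 18 (mod 874)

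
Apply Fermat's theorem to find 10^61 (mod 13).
By Fermat: 10^{12} ≡ 1 (mod 13). 61 = 5×12 + 1. So 10^{61} ≡ 10^{1} ≡ 10 (mod 13)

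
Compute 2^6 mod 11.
By repeated squaring mod 11: 2^{1}≡2, 2^{2}≡4, 2^{4}≡5. Then 2^{6} = 2^{4+2} ≡ 5 × 4 ≡ 9 mod 11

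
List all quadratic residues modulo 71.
Quadratic residues modulo 71: {1, 2, 3, 4, 5, 6, 8, 9, 10, 12, 15, 16, 18, 19, 20, 24, 25, 27, 29, 30, 32, 36, 37, 38, 40, 43, 45, 48, 49, 50, 54, 57, 58, 60, 64}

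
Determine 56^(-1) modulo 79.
Since 79 is prime, by Fermat 56^(-1) ≡ 56^{77} ≡ 24 mod 79. Verify: 56 × 24 = 1344 ≡ 1 mod 79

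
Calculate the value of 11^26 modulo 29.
By repeated squaring (mod 29): 11^{1}≡11, 11^{2}≡5, 11^{4}≡25, 11^{8}≡16, 11^{16}≡24. Then 11^{26} = 11^{16+8+2} ≡ 24 × 16 × 5 ≡ 6 (mod 29)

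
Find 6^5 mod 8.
By repeated squaring mod 8: 6^{1}≡6, 6^{2}≡4, 6^{4}≡0. Then 6^{5} = 6^{4+1} ≡ 0 × 6 ≡ 0 mod 8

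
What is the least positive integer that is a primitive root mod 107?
g = 2. Powers: [2, 4, 8, 16, 32, 64, 21, ...] generates all 106 non-zero residues.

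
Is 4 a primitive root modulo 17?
4^{4} ≡ 1 mod 17 and 4 < 16, so ord_17(4) = 4 ≠ 16 and 4 is not a primitive root.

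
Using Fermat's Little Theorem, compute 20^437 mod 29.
By Fermat: 20^{28} ≡ 1 mod 29. 437 ≡ 17 mod 28. So 20^{437} ≡ 20^{17} ≡ 25 mod 29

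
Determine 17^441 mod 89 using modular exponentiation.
Using Fermat: 17^{88} ≡ 1 (mod 89). 441 ≡ 1 (mod 88). So 17^{441} ≡ 17^{1} ≡ 17 (mod 89)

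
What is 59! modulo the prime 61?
(60)! = (59)! × (60) ≡ -1 mod 61. So (59)! ≡ -1 × (60)^(-1) ≡ (-1)×(-1) = 1 mod 61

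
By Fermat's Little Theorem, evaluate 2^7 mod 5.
By Fermat: 2^{4} ≡ 1 (mod 5). So 2^{7} = 2^{4} · 2^{3} ≡ 2^{3} ≡ 3 (mod 5)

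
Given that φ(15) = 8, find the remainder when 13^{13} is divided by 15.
By Euler: 13^{8} ≡ 1 mod 15 since gcd(13, 15) = 1. 13 = 1×8 + 5. So 13^{13} ≡ 13^{5} ≡ 13 mod 15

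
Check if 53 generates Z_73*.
ord_73(53) divides 72. For each prime q|72: 53^{36}≡72, 53^{24}≡64, none ≡ 1. So 53 has order 72 and is a primitive root mod 73.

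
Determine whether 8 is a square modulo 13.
By Euler's criterion: 8^{6} ≡ 12 (mod 13). Since this equals -1 (≡ 12), 8 is not a QR.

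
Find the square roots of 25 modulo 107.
The square roots of 25 mod 107 are 102 and 5. Verify: 102² = 10404 ≡ 25 (mod 107)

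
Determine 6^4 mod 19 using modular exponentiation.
6^{4} = 1296 ≡ 4 mod 19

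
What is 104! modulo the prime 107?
(106)! = (104)! × (105) × (106) ≡ -1 (mod 107). So (104)! ≡ -1 × [(106)(105)]^(-1) ≡ 53 (mod 107)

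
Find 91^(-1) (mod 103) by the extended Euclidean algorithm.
Extended GCD: 91(-43) + 103(38) = 1. So 91^(-1) ≡ -43 ≡ 60 (mod 103). Verify: 91 × 60 = 5460 ≡ 1 (mod 103)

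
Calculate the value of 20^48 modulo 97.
By repeated squaring (mod 97): 20^{1}≡20, 20^{2}≡12, 20^{4}≡47, 20^{8}≡75, 20^{16}≡96, 20^{32}≡1. Then 20^{48} = 20^{32+16} ≡ 1 × 96 ≡ 96 (mod 97)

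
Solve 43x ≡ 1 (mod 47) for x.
Since 47 is prime, by Fermat 43^(-1) ≡ 43^{45} ≡ 35 (mod 47). Verify: 43 × 35 = 1505 ≡ 1 (mod 47)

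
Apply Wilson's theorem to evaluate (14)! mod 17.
(16)! = (14)! × (15) × (16) ≡ -1 mod 17. So (14)! ≡ -1 × [(16)(15)]^(-1) ≡ 8 mod 17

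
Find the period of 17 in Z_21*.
Powers of 17 mod 21: 17^1≡17, 17^2≡16, 17^3≡20, 17^4≡4, 17^5≡5, 17^6≡1. ord_21(17) = 6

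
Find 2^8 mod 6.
By repeated squaring mod 6: 2^{1}≡2, 2^{2}≡4, 2^{4}≡4, 2^{8}≡4. So 2^{8} ≡ 4 mod 6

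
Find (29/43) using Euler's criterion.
(29/43) = 29^{21} mod 43 = -1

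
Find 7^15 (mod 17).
By repeated squaring (mod 17): 7^{1}≡7, 7^{2}≡15, 7^{4}≡4, 7^{8}≡16. Then 7^{15} = 7^{8+4+2+1} ≡ 16 × 4 × 15 × 7 ≡ 5 (mod 17)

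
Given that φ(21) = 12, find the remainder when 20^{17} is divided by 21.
By Euler: 20^{12} ≡ 1 mod 21 since gcd(20, 21) = 1. 17 = 1×12 + 5. So 20^{17} ≡ 20^{5} ≡ 20 mod 21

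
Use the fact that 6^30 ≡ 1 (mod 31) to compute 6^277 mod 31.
By Fermat: 6^{30} ≡ 1 (mod 31). 277 ≡ 7 (mod 30). So 6^{277} ≡ 6^{7} ≡ 6 (mod 31)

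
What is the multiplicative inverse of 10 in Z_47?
Since 47 is prime, by Fermat 10^(-1) ≡ 10^{45} ≡ 33 (mod 47). Verify: 10 × 33 = 330 ≡ 1 (mod 47)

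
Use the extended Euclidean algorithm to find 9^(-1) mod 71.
Extended GCD: 9(8) + 71(-1) = 1. So 9^(-1) ≡ 8 mod 71. Verify: 9 × 8 = 72 ≡ 1 mod 71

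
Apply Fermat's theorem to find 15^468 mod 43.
By Fermat: 15^{42} ≡ 1 mod 43. 468 ≡ 6 mod 42. So 15^{468} ≡ 15^{6} ≡ 11 mod 43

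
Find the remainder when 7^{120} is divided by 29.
By Fermat: 7^{28} ≡ 1 mod 29. 120 = 4×28 + 8. So 7^{120} ≡ 7^{8} ≡ 7 mod 29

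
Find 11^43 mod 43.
Using Fermat: 11^{42} ≡ 1 mod 43. 43 ≡ 1 mod 42. So 11^{43} ≡ 11^{1} ≡ 11 mod 43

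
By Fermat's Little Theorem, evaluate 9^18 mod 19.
By Fermat's Little Theorem, 9^{18} ≡ 1 mod 19 since 19 is prime and gcd(9, 19) = 1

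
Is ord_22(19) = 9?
Powers of 19 mod 22: 19^1≡19, 19^2≡9, 19^3≡17, 19^4≡15, 19^5≡21, 19^6≡3, 19^7≡13, 19^8≡5, 19^9≡7, 19^10≡1. 19^9≡7≢1, so ord ≠ 9. No, the actual order is 10.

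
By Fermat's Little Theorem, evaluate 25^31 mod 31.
By Fermat: 25^{30} ≡ 1 mod 31. So 25^{31} = 25^{30} · 25^{1} ≡ 25^{1} ≡ 25 mod 31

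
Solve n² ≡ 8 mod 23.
The square roots of 8 mod 23 are 13 and 10. Verify: 13² = 169 ≡ 8 mod 23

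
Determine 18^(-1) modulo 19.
Since 19 is prime, by Fermat 18^(-1) ≡ 18^{17} ≡ 18 mod 19. Verify: 18 × 18 = 324 ≡ 1 mod 19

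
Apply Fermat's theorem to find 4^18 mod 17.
By Fermat: 4^{16} ≡ 1 mod 17. So 4^{18} = 4^{16} · 4^{2} ≡ 4^{2} ≡ 16 mod 17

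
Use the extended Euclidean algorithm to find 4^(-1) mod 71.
Extended GCD: 4(18) + 71(-1) = 1. So 4^(-1) ≡ 18 mod 71. Verify: 4 × 18 = 72 ≡ 1 mod 71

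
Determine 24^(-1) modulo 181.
Since 181 is prime, by Fermat 24^(-1) ≡ 24^{179} ≡ 83 mod 181. Verify: 24 × 83 = 1992 ≡ 1 mod 181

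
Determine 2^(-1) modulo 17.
Since 17 is prime, by Fermat 2^(-1) ≡ 2^{15} ≡ 9 (mod 17). Verify: 2 × 9 = 18 ≡ 1 (mod 17)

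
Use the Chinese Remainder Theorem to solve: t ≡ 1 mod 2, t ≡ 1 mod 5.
M = 2 × 5 = 10. M₁ = 5, y₁ ≡ 1 mod 2. M₂ = 2, y₂ ≡ 3 mod 5. t = 1×5×1 + 1×2×3 ≡ 1 mod 10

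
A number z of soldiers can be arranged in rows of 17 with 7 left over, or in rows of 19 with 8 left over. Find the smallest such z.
M = 17 × 19 = 323. M₁ = 19, y₁ ≡ 9 mod 17. M₂ = 17, y₂ ≡ 9 mod 19. z = 7×19×9 + 8×17×9 ≡ 160 mod 323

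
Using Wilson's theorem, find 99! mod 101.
(100)! = (99)! × (100) ≡ -1 mod 101. So (99)! ≡ -1 × (100)^(-1) ≡ (-1)×(-1) = 1 mod 101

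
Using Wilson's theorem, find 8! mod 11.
(10)! = (8)! × (9) × (10) ≡ -1 (mod 11). So (8)! ≡ -1 × [(10)(9)]^(-1) ≡ 5 (mod 11)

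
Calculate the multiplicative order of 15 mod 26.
Powers of 15 mod 26: 15^1≡15, 15^2≡17, 15^3≡21, 15^4≡3, 15^5≡19, 15^6≡25, 15^7≡11, 15^8≡9, 15^9≡5, 15^10≡23, 15^11≡7, 15^12≡1. So the order of 15 is 12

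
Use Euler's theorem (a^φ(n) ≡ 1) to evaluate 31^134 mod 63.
By Euler: 31^{36} ≡ 1 (mod 63) since gcd(31, 63) = 1. 134 = 3×36 + 26. So 31^{134} ≡ 31^{26} ≡ 16 (mod 63)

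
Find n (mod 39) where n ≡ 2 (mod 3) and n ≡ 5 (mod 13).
M = 3 × 13 = 39. M₁ = 13, y₁ ≡ 1 (mod 3). M₂ = 3, y₂ ≡ 9 (mod 13). n = 2×13×1 + 5×3×9 ≡ 5 (mod 39)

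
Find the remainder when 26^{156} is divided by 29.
By Fermat: 26^{28} ≡ 1 mod 29. 156 = 5×28 + 16. So 26^{156} ≡ 26^{16} ≡ 20 mod 29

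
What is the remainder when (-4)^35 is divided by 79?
By repeated squaring (mod 79): (-4)^{1}≡75, (-4)^{2}≡16, (-4)^{4}≡19, (-4)^{8}≡45, (-4)^{16}≡50, (-4)^{32}≡51. Then (-4)^{35} = (-4)^{32+2+1} ≡ 51 × 16 × 75 ≡ 54 (mod 79)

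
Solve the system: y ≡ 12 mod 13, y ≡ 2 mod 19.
M = 13 × 19 = 247. M₁ = 19, y₁ ≡ 11 mod 13. M₂ = 13, y₂ ≡ 3 mod 19. y = 12×19×11 + 2×13×3 ≡ 116 mod 247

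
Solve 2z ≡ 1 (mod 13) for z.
Since 13 is prime, by Fermat 2^(-1) ≡ 2^{11} ≡ 7 (mod 13). Verify: 2 × 7 = 14 ≡ 1 (mod 13)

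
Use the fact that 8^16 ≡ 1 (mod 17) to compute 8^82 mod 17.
By Fermat: 8^{16} ≡ 1 (mod 17). 82 = 5×16 + 2. So 8^{82} ≡ 8^{2} ≡ 13 (mod 17)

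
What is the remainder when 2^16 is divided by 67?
By repeated squaring mod 67: 2^{1}≡2, 2^{2}≡4, 2^{4}≡16, 2^{8}≡55, 2^{16}≡10. So 2^{16} ≡ 10 mod 67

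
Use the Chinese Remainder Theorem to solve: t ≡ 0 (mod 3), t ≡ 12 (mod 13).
M = 3 × 13 = 39. M₁ = 13, y₁ ≡ 1 (mod 3). M₂ = 3, y₂ ≡ 9 (mod 13). t = 0×13×1 + 12×3×9 ≡ 12 (mod 39)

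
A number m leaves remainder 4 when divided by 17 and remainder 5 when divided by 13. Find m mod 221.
M = 17 × 13 = 221. M₁ = 13, y₁ ≡ 4 mod 17. M₂ = 17, y₂ ≡ 10 mod 13. m = 4×13×4 + 5×17×10 ≡ 174 mod 221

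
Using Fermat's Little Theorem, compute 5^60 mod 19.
By Fermat: 5^{18} ≡ 1 mod 19. 60 = 3×18 + 6. So 5^{60} ≡ 5^{6} ≡ 7 mod 19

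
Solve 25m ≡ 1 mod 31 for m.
Since 31 is prime, by Fermat 25^(-1) ≡ 25^{29} ≡ 5 mod 31. Verify: 25 × 5 = 125 ≡ 1 mod 31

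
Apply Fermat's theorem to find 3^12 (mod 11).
By Fermat: 3^{10} ≡ 1 (mod 11). So 3^{12} = 3^{10} · 3^{2} ≡ 3^{2} ≡ 9 (mod 11)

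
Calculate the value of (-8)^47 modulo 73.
By repeated squaring (mod 73): (-8)^{1}≡65, (-8)^{2}≡64, (-8)^{4}≡8, (-8)^{8}≡64, (-8)^{16}≡8, (-8)^{32}≡64. Then (-8)^{47} = (-8)^{32+8+4+2+1} ≡ 64 × 64 × 8 × 64 × 65 ≡ 9 (mod 73)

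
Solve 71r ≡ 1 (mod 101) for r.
Since 101 is prime, by Fermat 71^(-1) ≡ 71^{99} ≡ 37 (mod 101). Verify: 71 × 37 = 2627 ≡ 1 (mod 101)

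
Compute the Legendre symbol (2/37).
(2/37) = 2^{18} mod 37 = -1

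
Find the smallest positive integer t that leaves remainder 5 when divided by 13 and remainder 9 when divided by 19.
M = 13 × 19 = 247. M₁ = 19, y₁ ≡ 11 mod 13. M₂ = 13, y₂ ≡ 3 mod 19. t = 5×19×11 + 9×13×3 ≡ 161 mod 247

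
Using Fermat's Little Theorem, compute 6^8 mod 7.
By Fermat: 6^{6} ≡ 1 (mod 7). So 6^{8} = 6^{6} · 6^{2} ≡ 6^{2} ≡ 1 (mod 7)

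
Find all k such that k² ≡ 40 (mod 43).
The square roots of 40 mod 43 are 13 and 30. Verify: 13² = 169 ≡ 40 (mod 43)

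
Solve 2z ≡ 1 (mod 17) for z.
Since 17 is prime, by Fermat 2^(-1) ≡ 2^{15} ≡ 9 (mod 17). Verify: 2 × 9 = 18 ≡ 1 (mod 17)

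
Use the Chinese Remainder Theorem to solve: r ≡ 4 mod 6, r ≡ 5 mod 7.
M = 6 × 7 = 42. M₁ = 7, y₁ ≡ 1 mod 6. M₂ = 6, y₂ ≡ 6 mod 7. r = 4×7×1 + 5×6×6 ≡ 40 mod 42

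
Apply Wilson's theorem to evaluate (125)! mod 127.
(126)! = (125)! × (126) ≡ -1 (mod 127). So (125)! ≡ -1 × (126)^(-1) ≡ (-1)×(-1) = 1 (mod 127)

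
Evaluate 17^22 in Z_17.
By repeated squaring (mod 17): 17^{1}≡0, 17^{2}≡0, 17^{4}≡0, 17^{8}≡0, 17^{16}≡0. Then 17^{22} = 17^{16+4+2} ≡ 0 × 0 × 0 ≡ 0 (mod 17)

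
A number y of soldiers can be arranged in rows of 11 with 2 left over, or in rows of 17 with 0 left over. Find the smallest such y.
M = 11 × 17 = 187. M₁ = 17, y₁ ≡ 2 (mod 11). M₂ = 11, y₂ ≡ 14 (mod 17). y = 2×17×2 + 0×11×14 ≡ 68 (mod 187)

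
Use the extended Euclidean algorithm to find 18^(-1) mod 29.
Extended GCD: 18(-8) + 29(5) = 1. So 18^(-1) ≡ -8 ≡ 21 mod 29. Verify: 18 × 21 = 378 ≡ 1 mod 29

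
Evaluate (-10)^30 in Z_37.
By repeated squaring mod 37: (-10)^{1}≡27, (-10)^{2}≡26, (-10)^{4}≡10, (-10)^{8}≡26, (-10)^{16}≡10. Then (-10)^{30} = (-10)^{16+8+4+2} ≡ 10 × 26 × 10 × 26 ≡ 1 mod 37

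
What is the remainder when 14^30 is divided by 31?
Using Fermat: 14^{30} ≡ 1 mod 31. 30 ≡ 0 mod 30. So 14^{30} ≡ 14^{0} ≡ 1 mod 31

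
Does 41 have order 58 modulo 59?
41^{29} ≡ 1 mod 59 and 29 < 58, so ord_59(41) = 29 ≠ 58 and 41 is not a primitive root.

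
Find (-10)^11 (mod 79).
By repeated squaring (mod 79): (-10)^{1}≡69, (-10)^{2}≡21, (-10)^{4}≡46, (-10)^{8}≡62. Then (-10)^{11} = (-10)^{8+2+1} ≡ 62 × 21 × 69 ≡ 15 (mod 79)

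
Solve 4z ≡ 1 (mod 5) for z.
Since 5 is prime, by Fermat 4^(-1) ≡ 4^{3} ≡ 4 (mod 5). Verify: 4 × 4 = 16 ≡ 1 (mod 5)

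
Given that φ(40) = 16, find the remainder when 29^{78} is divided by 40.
By Euler: 29^{16} ≡ 1 mod 40 since gcd(29, 40) = 1. 78 = 4×16 + 14. So 29^{78} ≡ 29^{14} ≡ 1 mod 40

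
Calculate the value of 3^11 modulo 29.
By repeated squaring (mod 29): 3^{1}≡3, 3^{2}≡9, 3^{4}≡23, 3^{8}≡7. Then 3^{11} = 3^{8+2+1} ≡ 7 × 9 × 3 ≡ 15 (mod 29)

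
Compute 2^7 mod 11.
By repeated squaring mod 11: 2^{1}≡2, 2^{2}≡4, 2^{4}≡5. Then 2^{7} = 2^{4+2+1} ≡ 5 × 4 × 2 ≡ 7 mod 11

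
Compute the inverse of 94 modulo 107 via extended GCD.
Extended GCD: 94(-33) + 107(29) = 1. So 94^(-1) ≡ -33 ≡ 74 (mod 107). Verify: 94 × 74 = 6956 ≡ 1 (mod 107)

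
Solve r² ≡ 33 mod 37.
The square roots of 33 mod 37 are 12 and 25. Verify: 12² = 144 ≡ 33 mod 37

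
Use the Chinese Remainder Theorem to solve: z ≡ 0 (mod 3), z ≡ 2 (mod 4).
M = 3 × 4 = 12. M₁ = 4, y₁ ≡ 1 (mod 3). M₂ = 3, y₂ ≡ 3 (mod 4). z = 0×4×1 + 2×3×3 ≡ 6 (mod 12)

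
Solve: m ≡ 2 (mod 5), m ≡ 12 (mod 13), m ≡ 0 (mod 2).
M = 5 × 13 × 2 = 130. M₁ = 26, y₁ ≡ 1 (mod 5). M₂ = 10, y₂ ≡ 4 (mod 13). M₃ = 65, y₃ ≡ 1 (mod 2). m = 2×26×1 + 12×10×4 + 0×65×1 ≡ 12 (mod 130)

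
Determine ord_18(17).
Powers of 17 mod 18: 17^1≡17, 17^2≡1. So the order of 17 is 2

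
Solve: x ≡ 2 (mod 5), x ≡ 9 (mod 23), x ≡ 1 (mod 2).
M = 5 × 23 × 2 = 230. M₁ = 46, y₁ ≡ 1 (mod 5). M₂ = 10, y₂ ≡ 7 (mod 23). M₃ = 115, y₃ ≡ 1 (mod 2). x = 2×46×1 + 9×10×7 + 1×115×1 ≡ 147 (mod 230)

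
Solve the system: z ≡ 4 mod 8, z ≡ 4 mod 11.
M = 8 × 11 = 88. M₁ = 11, y₁ ≡ 3 mod 8. M₂ = 8, y₂ ≡ 7 mod 11. z = 4×11×3 + 4×8×7 ≡ 4 mod 88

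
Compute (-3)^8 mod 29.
By repeated squaring (mod 29): (-3)^{1}≡26, (-3)^{2}≡9, (-3)^{4}≡23, (-3)^{8}≡7. So (-3)^{8} ≡ 7 (mod 29)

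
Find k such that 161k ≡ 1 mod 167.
Since 167 is prime, by Fermat 161^(-1) ≡ 161^{165} ≡ 139 mod 167. Verify: 161 × 139 = 22379 ≡ 1 mod 167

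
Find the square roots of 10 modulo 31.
The square roots of 10 mod 31 are 14 and 17. Verify: 14² = 196 ≡ 10 mod 31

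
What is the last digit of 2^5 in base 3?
Using Fermat: 2^{2} ≡ 1 mod 3. 5 ≡ 1 mod 2. So 2^{5} ≡ 2^{1} ≡ 2 mod 3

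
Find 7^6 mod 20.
By repeated squaring mod 20: 7^{1}≡7, 7^{2}≡9, 7^{4}≡1. Then 7^{6} = 7^{4+2} ≡ 1 × 9 ≡ 9 mod 20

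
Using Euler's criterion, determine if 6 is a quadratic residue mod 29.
By Euler's criterion: 6^{14} ≡ 1 (mod 29). Since this equals 1, 6 is a QR.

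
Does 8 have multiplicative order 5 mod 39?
Powers of 8 mod 39: 8^1≡8, 8^2≡25, 8^3≡5, 8^4≡1. Already 8^4≡1, so the order is 4 < 5. No, the actual order is 4.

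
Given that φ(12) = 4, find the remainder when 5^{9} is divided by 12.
By Euler: 5^{4} ≡ 1 mod 12 since gcd(5, 12) = 1. 9 = 2×4 + 1. So 5^{9} ≡ 5^{1} ≡ 5 mod 12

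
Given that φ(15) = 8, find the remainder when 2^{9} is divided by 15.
By Euler: 2^{8} ≡ 1 mod 15 since gcd(2, 15) = 1. 9 = 1×8 + 1. So 2^{9} ≡ 2^{1} ≡ 2 mod 15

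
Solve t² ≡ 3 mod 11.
The square roots of 3 mod 11 are 5 and 6. Verify: 5² = 25 ≡ 3 mod 11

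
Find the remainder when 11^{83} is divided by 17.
By Fermat: 11^{16} ≡ 1 (mod 17). 83 = 5×16 + 3. So 11^{83} ≡ 11^{3} ≡ 5 (mod 17)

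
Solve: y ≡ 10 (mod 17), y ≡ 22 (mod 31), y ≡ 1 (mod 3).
M = 17 × 31 × 3 = 1581. M₁ = 93, y₁ ≡ 15 (mod 17). M₂ = 51, y₂ ≡ 14 (mod 31). M₃ = 527, y₃ ≡ 2 (mod 3). y = 10×93×15 + 22×51×14 + 1×527×2 ≡ 673 (mod 1581)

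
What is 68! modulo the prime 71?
(70)! = (68)! × (69) × (70) ≡ -1 (mod 71). So (68)! ≡ -1 × [(70)(69)]^(-1) ≡ 35 (mod 71)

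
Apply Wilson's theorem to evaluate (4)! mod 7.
(6)! = (4)! × (5) × (6) ≡ -1 (mod 7). So (4)! ≡ -1 × [(6)(5)]^(-1) ≡ 3 (mod 7)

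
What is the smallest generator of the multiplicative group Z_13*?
g = 2. Powers: [2, 4, 8, 3, 6, 12, 11, 9, ...] generates all 12 non-zero residues.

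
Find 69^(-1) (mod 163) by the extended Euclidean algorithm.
Extended GCD: 69(26) + 163(-11) = 1. So 69^(-1) ≡ 26 (mod 163). Verify: 69 × 26 = 1794 ≡ 1 (mod 163)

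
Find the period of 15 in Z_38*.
Powers of 15 mod 38: 15^1≡15, 15^2≡35, 15^3≡31, 15^4≡9, 15^5≡21, 15^6≡11, 15^7≡13, 15^8≡5, 15^9≡37, 15^10≡23, 15^11≡3, 15^12≡7, 15^13≡29, 15^14≡17, 15^15≡27, 15^16≡25, 15^17≡33, 15^18≡1. So the order of 15 is 18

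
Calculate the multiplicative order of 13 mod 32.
Powers of 13 mod 32: 13^1≡13, 13^2≡9, 13^3≡21, 13^4≡17, 13^5≡29, 13^6≡25, 13^7≡5, 13^8≡1. Order = 8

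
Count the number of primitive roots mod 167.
A prime p has φ(p-1) primitive roots; here φ(166) = 82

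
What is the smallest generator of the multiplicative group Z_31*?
g = 3. For each prime q|30: 3^{15}≡30, 3^{10}≡25, 3^{6}≡16, none ≡ 1, so ord_31(3) = 30 and 3 is a primitive root.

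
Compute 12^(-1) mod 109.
Since 109 is prime, by Fermat 12^(-1) ≡ 12^{107} ≡ 100 mod 109. Verify: 12 × 100 = 1200 ≡ 1 mod 109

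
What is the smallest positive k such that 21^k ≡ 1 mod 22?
Powers of 21 mod 22: 21^1≡21, 21^2≡1. Order = 2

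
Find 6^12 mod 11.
Using Fermat: 6^{10} ≡ 1 mod 11. 12 ≡ 2 mod 10. So 6^{12} ≡ 6^{2} ≡ 3 mod 11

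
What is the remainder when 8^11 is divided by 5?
Using Fermat: 8^{4} ≡ 1 mod 5. 11 ≡ 3 mod 4. So 8^{11} ≡ 8^{3} ≡ 2 mod 5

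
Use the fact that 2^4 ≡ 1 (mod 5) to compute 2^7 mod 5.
By Fermat: 2^{4} ≡ 1 (mod 5). So 2^{7} = 2^{4} · 2^{3} ≡ 2^{3} ≡ 3 (mod 5)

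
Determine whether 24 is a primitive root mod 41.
ord_41(24) divides 40. For each prime q|40: 24^{20}≡40, 24^{8}≡16, none ≡ 1. So 24 has order 40 and is a primitive root mod 41.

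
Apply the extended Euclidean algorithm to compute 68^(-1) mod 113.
Extended GCD: 68(5) + 113(-3) = 1. So 68^(-1) ≡ 5 mod 113. Verify: 68 × 5 = 340 ≡ 1 mod 113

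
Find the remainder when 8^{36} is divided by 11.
By Fermat: 8^{10} ≡ 1 mod 11. 36 = 3×10 + 6. So 8^{36} ≡ 8^{6} ≡ 3 mod 11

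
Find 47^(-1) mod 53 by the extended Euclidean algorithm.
Extended GCD: 47(-9) + 53(8) = 1. So 47^(-1) ≡ -9 ≡ 44 mod 53. Verify: 47 × 44 = 2068 ≡ 1 mod 53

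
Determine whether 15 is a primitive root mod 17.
15^{8} ≡ 1 (mod 17) and 8 < 16, so ord_17(15) = 8 ≠ 16 and 15 is not a primitive root.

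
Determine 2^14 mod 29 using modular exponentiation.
By repeated squaring mod 29: 2^{1}≡2, 2^{2}≡4, 2^{4}≡16, 2^{8}≡24. Then 2^{14} = 2^{8+4+2} ≡ 24 × 16 × 4 ≡ 28 mod 29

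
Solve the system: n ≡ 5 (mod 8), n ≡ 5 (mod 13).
M = 8 × 13 = 104. M₁ = 13, y₁ ≡ 5 (mod 8). M₂ = 8, y₂ ≡ 5 (mod 13). n = 5×13×5 + 5×8×5 ≡ 5 (mod 104)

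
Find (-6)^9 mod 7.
Using Fermat: (-6)^{6} ≡ 1 mod 7. 9 ≡ 3 mod 6. So (-6)^{9} ≡ (-6)^{3} ≡ 1 mod 7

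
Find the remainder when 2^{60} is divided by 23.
By Fermat: 2^{22} ≡ 1 mod 23. 60 = 2×22 + 16. So 2^{60} ≡ 2^{16} ≡ 9 mod 23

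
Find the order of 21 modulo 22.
Powers of 21 mod 22: 21^1≡21, 21^2≡1. ord_22(21) = 2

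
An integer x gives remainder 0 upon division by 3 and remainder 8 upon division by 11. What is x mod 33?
M = 3 × 11 = 33. M₁ = 11, y₁ ≡ 2 mod 3. M₂ = 3, y₂ ≡ 4 mod 11. x = 0×11×2 + 8×3×4 ≡ 30 mod 33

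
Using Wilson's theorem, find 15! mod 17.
(16)! = (15)! × (16) ≡ -1 mod 17. So (15)! ≡ -1 × (16)^(-1) ≡ (-1)×(-1) = 1 mod 17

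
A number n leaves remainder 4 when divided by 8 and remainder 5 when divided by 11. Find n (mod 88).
M = 8 × 11 = 88. M₁ = 11, y₁ ≡ 3 (mod 8). M₂ = 8, y₂ ≡ 7 (mod 11). n = 4×11×3 + 5×8×7 ≡ 60 (mod 88)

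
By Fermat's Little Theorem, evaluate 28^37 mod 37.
By Fermat: 28^{36} ≡ 1 mod 37. So 28^{37} = 28^{36} · 28^{1} ≡ 28^{1} ≡ 28 mod 37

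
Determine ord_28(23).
Powers of 23 mod 28: 23^1≡23, 23^2≡25, 23^3≡15, 23^4≡9, 23^5≡11, 23^6≡1. Order = 6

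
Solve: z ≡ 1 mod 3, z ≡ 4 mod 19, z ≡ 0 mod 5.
M = 3 × 19 × 5 = 285. M₁ = 95, y₁ ≡ 2 mod 3. M₂ = 15, y₂ ≡ 14 mod 19. M₃ = 57, y₃ ≡ 3 mod 5. z = 1×95×2 + 4×15×14 + 0×57×3 ≡ 175 mod 285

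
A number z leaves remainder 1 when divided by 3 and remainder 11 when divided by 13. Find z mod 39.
M = 3 × 13 = 39. M₁ = 13, y₁ ≡ 1 mod 3. M₂ = 3, y₂ ≡ 9 mod 13. z = 1×13×1 + 11×3×9 ≡ 37 mod 39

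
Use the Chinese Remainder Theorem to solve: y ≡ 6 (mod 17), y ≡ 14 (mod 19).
M = 17 × 19 = 323. M₁ = 19, y₁ ≡ 9 (mod 17). M₂ = 17, y₂ ≡ 9 (mod 19). y = 6×19×9 + 14×17×9 ≡ 261 (mod 323)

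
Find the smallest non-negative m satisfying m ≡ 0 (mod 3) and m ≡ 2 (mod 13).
M = 3 × 13 = 39. M₁ = 13, y₁ ≡ 1 (mod 3). M₂ = 3, y₂ ≡ 9 (mod 13). m = 0×13×1 + 2×3×9 ≡ 15 (mod 39)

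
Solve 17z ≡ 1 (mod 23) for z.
Since 23 is prime, by Fermat 17^(-1) ≡ 17^{21} ≡ 19 (mod 23). Verify: 17 × 19 = 323 ≡ 1 (mod 23)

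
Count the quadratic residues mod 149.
The squaring map on Z_149* is 2-to-1, so there are (148)/2 = 74 QRs.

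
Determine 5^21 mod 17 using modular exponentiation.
Using Fermat: 5^{16} ≡ 1 mod 17. 21 ≡ 5 mod 16. So 5^{21} ≡ 5^{5} ≡ 14 mod 17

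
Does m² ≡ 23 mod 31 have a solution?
By Euler's criterion: 23^{15} ≡ 30 mod 31. Since this equals -1 (≡ 30), 23 is not a QR.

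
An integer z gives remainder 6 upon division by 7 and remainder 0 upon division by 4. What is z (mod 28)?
M = 7 × 4 = 28. M₁ = 4, y₁ ≡ 2 (mod 7). M₂ = 7, y₂ ≡ 3 (mod 4). z = 6×4×2 + 0×7×3 ≡ 20 (mod 28)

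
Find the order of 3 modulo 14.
Powers of 3 mod 14: 3^1≡3, 3^2≡9, 3^3≡13, 3^4≡11, 3^5≡5, 3^6≡1. Order = 6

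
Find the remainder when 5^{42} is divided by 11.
By Fermat: 5^{10} ≡ 1 mod 11. 42 = 4×10 + 2. So 5^{42} ≡ 5^{2} ≡ 3 mod 11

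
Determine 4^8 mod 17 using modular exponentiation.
By repeated squaring (mod 17): 4^{1}≡4, 4^{2}≡16, 4^{4}≡1, 4^{8}≡1. So 4^{8} ≡ 1 (mod 17)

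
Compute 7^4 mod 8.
7^{4} = 2401 ≡ 1 mod 8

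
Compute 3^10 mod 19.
By repeated squaring (mod 19): 3^{1}≡3, 3^{2}≡9, 3^{4}≡5, 3^{8}≡6. Then 3^{10} = 3^{8+2} ≡ 6 × 9 ≡ 16 (mod 19)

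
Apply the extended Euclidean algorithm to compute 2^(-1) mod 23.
Extended GCD: 2(-11) + 23(1) = 1. So 2^(-1) ≡ -11 ≡ 12 (mod 23). Verify: 2 × 12 = 24 ≡ 1 (mod 23)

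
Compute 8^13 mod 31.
By repeated squaring (mod 31): 8^{1}≡8, 8^{2}≡2, 8^{4}≡4, 8^{8}≡16. Then 8^{13} = 8^{8+4+1} ≡ 16 × 4 × 8 ≡ 16 (mod 31)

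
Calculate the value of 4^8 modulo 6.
By repeated squaring mod 6: 4^{1}≡4, 4^{2}≡4, 4^{4}≡4, 4^{8}≡4. So 4^{8} ≡ 4 mod 6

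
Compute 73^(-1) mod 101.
Since 101 is prime, by Fermat 73^(-1) ≡ 73^{99} ≡ 18 mod 101. Verify: 73 × 18 = 1314 ≡ 1 mod 101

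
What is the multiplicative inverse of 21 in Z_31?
Since 31 is prime, by Fermat 21^(-1) ≡ 21^{29} ≡ 3 mod 31. Verify: 21 × 3 = 63 ≡ 1 mod 31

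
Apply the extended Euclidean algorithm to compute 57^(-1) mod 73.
Extended GCD: 57(-32) + 73(25) = 1. So 57^(-1) ≡ -32 ≡ 41 (mod 73). Verify: 57 × 41 = 2337 ≡ 1 (mod 73)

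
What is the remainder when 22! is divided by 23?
By Wilson's theorem, (22)! ≡ -1 ≡ 22 mod 23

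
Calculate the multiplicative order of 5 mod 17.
Powers of 5 mod 17: 5^1≡5, 5^2≡8, 5^3≡6, 5^4≡13, 5^5≡14, 5^6≡2, 5^7≡10, 5^8≡16, 5^9≡12, 5^10≡9, 5^11≡11, 5^12≡4, 5^13≡3, 5^14≡15, 5^15≡7, 5^16≡1. So the order of 5 is 16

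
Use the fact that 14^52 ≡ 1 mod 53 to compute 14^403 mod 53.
By Fermat: 14^{52} ≡ 1 mod 53. 403 ≡ 39 mod 52. So 14^{403} ≡ 14^{39} ≡ 30 mod 53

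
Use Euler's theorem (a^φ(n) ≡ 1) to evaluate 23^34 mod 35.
By Euler: 23^{24} ≡ 1 mod 35 since gcd(23, 35) = 1. 34 = 1×24 + 10. So 23^{34} ≡ 23^{10} ≡ 9 mod 35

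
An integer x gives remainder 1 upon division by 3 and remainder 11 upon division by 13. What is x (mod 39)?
M = 3 × 13 = 39. M₁ = 13, y₁ ≡ 1 (mod 3). M₂ = 3, y₂ ≡ 9 (mod 13). x = 1×13×1 + 11×3×9 ≡ 37 (mod 39)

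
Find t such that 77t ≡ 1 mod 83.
Since 83 is prime, by Fermat 77^(-1) ≡ 77^{81} ≡ 69 mod 83. Verify: 77 × 69 = 5313 ≡ 1 mod 83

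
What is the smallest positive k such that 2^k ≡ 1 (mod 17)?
Powers of 2 mod 17: 2^1≡2, 2^2≡4, 2^3≡8, 2^4≡16, 2^5≡15, 2^6≡13, 2^7≡9, 2^8≡1. Order = 8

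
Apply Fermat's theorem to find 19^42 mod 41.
By Fermat: 19^{40} ≡ 1 mod 41. So 19^{42} = 19^{40} · 19^{2} ≡ 19^{2} ≡ 33 mod 41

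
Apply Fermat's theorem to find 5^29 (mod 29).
By Fermat: 5^{28} ≡ 1 (mod 29). So 5^{29} = 5^{28} · 5^{1} ≡ 5^{1} ≡ 5 (mod 29)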